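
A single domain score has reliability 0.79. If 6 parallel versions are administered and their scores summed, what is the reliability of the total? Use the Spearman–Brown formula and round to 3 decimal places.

0.958

ρ_k = kρ / (1 + (k−1)ρ) = 6·0.79 / (1 + 5·0.79) = 4.740 / 4.950 = 0.958.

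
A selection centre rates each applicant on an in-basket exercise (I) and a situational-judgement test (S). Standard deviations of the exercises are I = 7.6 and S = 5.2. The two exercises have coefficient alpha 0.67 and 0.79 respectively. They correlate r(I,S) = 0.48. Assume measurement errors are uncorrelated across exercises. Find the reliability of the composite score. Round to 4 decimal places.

Var(I+S) = 7.6² + 5.2² + 2·[7.6·5.2·0.48] = 84.8 + 37.9392 = 122.739.
Under uncorrelated errors the observed covariances equal the true-score covariances, so only the own-variance terms attenuate.
True-score variance = [7.6²·0.67 + 5.2²·0.79] + 37.9392 = 60.0608 + 37.9392 = 98.
Reliability = 98 / 122.739 = 0.7984.

0.7984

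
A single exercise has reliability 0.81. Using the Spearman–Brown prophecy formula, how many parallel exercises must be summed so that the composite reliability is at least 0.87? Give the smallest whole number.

k ≥ ρ*(1−ρ₁)/(ρ₁(1−ρ*)) = 0.87·0.19 / (0.81·0.13) = 1.570.
Smallest integer k = 2.

2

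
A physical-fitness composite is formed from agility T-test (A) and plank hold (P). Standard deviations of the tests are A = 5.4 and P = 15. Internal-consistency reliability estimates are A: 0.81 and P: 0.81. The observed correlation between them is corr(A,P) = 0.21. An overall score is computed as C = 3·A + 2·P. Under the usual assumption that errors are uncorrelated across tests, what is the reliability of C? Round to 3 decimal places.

Var(C) = 3²·5.4² + 2²·15² + 2·[6·5.4·15·0.21] = 1162.44 + 204.12 = 1366.56.
Because errors are independent across components, Cov(Tᵢ,Tⱼ) = Cov(Xᵢ,Xⱼ); the off-diagonal part of the true-score variance is the same as above.
True-score variance = [3²·5.4²·0.81 + 2²·15²·0.81] + 204.12 = 941.576 + 204.12 = 1145.7.
Reliability = 1145.7 / 1366.56 = 0.838.

0.838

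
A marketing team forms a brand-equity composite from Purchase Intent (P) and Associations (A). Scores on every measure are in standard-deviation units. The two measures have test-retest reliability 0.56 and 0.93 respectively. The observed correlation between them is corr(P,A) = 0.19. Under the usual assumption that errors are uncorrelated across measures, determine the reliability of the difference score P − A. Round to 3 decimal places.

Var(P−A) = 1 + 1 − 2·0.19 = 2 − 0.38 = 1.62.
Under uncorrelated errors the observed covariances equal the true-score covariances, so only the own-variance terms attenuate.
True-score variance = [0.56 + 0.93] − 0.38 = 1.49 − 0.38 = 1.11.
Reliability = 1.11 / 1.62 = 0.685.

0.685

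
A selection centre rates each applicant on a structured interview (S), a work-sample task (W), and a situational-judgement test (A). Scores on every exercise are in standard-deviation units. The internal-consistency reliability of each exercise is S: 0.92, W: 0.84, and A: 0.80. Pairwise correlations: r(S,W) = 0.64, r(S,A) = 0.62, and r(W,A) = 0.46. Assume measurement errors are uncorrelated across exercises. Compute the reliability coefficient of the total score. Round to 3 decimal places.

0.932

Var(S+W+A) = 3 + 2·[0.64 + 0.62 + 0.46] = 3 + 3.44 = 6.44.
Under uncorrelated errors the observed covariances equal the true-score covariances, so only the own-variance terms attenuate.
True-score variance = [0.92 + 0.84 + 0.80] + 3.44 = 2.56 + 3.44 = 6.
Reliability = 6 / 6.44 = 0.932.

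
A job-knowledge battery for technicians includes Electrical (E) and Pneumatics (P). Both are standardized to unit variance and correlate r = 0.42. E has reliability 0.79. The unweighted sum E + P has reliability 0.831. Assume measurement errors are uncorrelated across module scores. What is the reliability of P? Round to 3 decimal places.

0.730

Var(E+P) = 2 + 2·0.42 = 2.840.
True-score variance = ρ_E + ρ_P + 2·0.42, so 0.831 = (0.79 + ρ_P + 0.84) / 2.840.
ρ_P = 0.831·2.840 − 0.79 − 0.84 = 0.730.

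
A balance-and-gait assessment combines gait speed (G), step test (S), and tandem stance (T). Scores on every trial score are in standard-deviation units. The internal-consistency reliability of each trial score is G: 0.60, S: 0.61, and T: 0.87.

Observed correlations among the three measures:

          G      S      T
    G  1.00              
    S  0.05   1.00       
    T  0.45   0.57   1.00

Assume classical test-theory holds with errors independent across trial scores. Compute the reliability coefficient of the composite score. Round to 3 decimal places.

Var(G+S+T) = 3 + 2·[0.05 + 0.45 + 0.57] = 3 + 2.14 = 5.14.
Because errors are independent across components, Cov(Tᵢ,Tⱼ) = Cov(Xᵢ,Xⱼ); the off-diagonal part of the true-score variance is the same as above.
True-score variance = [0.60 + 0.61 + 0.87] + 2.14 = 2.08 + 2.14 = 4.22.
Reliability = 4.22 / 5.14 = 0.821.

0.821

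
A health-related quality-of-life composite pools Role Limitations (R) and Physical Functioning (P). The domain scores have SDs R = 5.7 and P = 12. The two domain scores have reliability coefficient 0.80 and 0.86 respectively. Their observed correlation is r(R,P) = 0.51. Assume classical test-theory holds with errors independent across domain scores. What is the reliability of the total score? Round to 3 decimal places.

Var(R+P) = 5.7² + 12² + 2·[5.7·12·0.51] = 176.49 + 69.768 = 246.258.
Under uncorrelated errors the observed covariances equal the true-score covariances, so only the own-variance terms attenuate.
True-score variance = [5.7²·0.80 + 12²·0.86] + 69.768 = 149.832 + 69.768 = 219.6.
Reliability = 219.6 / 246.258 = 0.892.

0.892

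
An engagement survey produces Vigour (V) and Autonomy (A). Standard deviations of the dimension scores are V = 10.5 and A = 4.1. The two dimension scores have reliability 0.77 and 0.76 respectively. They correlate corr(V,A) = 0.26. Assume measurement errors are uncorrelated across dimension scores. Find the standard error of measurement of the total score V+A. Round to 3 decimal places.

5.421

Var(total) = 127.06 + 22.386 = 149.446.
True-score variance = 97.6681 + 22.386 = 120.054, so reliability = 0.8033.
Error variance = 149.446 − 120.054 = 29.3919; SEM = √29.3919 = 5.421.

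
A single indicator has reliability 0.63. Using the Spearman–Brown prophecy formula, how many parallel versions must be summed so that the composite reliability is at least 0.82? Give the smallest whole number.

k ≥ ρ*(1−ρ₁)/(ρ₁(1−ρ*)) = 0.82·0.37 / (0.63·0.18) = 2.675.
Smallest integer k = 3.

3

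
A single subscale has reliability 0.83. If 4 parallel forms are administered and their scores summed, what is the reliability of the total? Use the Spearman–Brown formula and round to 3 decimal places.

ρ_k = kρ / (1 + (k−1)ρ) = 4·0.83 / (1 + 3·0.83) = 3.320 / 3.490 = 0.951.

0.951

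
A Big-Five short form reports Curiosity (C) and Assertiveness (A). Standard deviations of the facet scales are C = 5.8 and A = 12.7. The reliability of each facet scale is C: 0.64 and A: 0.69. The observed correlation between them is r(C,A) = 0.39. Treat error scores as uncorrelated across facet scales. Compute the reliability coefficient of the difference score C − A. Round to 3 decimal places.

0.548

Var(C−A) = 5.8² + 12.7² − 2·5.8·12.7·0.39 = 194.93 − 57.4548 = 137.475.
Under uncorrelated errors the observed covariances equal the true-score covariances, so only the own-variance terms attenuate.
True-score variance = [5.8²·0.64 + 12.7²·0.69] − 57.4548 = 132.82 − 57.4548 = 75.3649.
Reliability = 75.3649 / 137.475 = 0.548.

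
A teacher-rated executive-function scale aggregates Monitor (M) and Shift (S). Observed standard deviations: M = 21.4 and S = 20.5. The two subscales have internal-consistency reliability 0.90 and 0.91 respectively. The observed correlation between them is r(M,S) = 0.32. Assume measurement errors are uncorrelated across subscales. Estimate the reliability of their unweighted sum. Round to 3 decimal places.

0.928

Var(M+S) = 21.4² + 20.5² + 2·[21.4·20.5·0.32] = 878.21 + 280.768 = 1158.98.
Under uncorrelated errors the observed covariances equal the true-score covariances, so only the own-variance terms attenuate.
True-score variance = [21.4²·0.90 + 20.5²·0.91] + 280.768 = 794.591 + 280.768 = 1075.36.
Reliability = 1075.36 / 1158.98 = 0.928.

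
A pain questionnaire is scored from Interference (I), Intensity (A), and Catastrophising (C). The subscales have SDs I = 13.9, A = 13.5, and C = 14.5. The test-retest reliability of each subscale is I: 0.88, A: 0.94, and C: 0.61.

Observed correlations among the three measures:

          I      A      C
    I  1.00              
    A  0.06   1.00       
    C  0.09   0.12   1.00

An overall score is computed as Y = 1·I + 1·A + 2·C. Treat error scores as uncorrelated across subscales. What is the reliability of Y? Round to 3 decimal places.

Var(Y) = 13.9² + 13.5² + 2²·14.5² + 2·[13.9·13.5·0.06 + 2·13.9·14.5·0.09 + 2·13.5·14.5·0.12] = 1216.46 + 189.036 = 1405.5.
Under uncorrelated errors the observed covariances equal the true-score covariances, so only the own-variance terms attenuate.
True-score variance = [13.9²·0.88 + 13.5²·0.94 + 2²·14.5²·0.61] + 189.036 = 854.35 + 189.036 = 1043.39.
Reliability = 1043.39 / 1405.5 = 0.742.

0.742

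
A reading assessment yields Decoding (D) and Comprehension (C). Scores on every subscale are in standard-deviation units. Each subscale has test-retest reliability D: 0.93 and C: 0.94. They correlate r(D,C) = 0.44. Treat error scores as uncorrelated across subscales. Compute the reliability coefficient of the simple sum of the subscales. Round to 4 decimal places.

Var(D+C) = 2 + 2·[0.44] = 2 + 0.88 = 2.88.
Under uncorrelated errors the observed covariances equal the true-score covariances, so only the own-variance terms attenuate.
True-score variance = [0.93 + 0.94] + 0.88 = 1.87 + 0.88 = 2.75.
Reliability = 2.75 / 2.88 = 0.9549.

0.9549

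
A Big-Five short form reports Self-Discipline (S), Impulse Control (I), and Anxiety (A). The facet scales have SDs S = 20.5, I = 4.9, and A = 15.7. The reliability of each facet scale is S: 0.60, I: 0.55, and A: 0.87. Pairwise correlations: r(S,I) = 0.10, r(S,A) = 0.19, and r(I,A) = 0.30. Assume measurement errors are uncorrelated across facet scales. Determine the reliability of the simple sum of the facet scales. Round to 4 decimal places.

Var(S+I+A) = 20.5² + 4.9² + 15.7² + 2·[20.5·4.9·0.10 + 20.5·15.7·0.19 + 4.9·15.7·0.30] = 690.75 + 188.551 = 879.301.
Because errors are independent across components, Cov(Tᵢ,Tⱼ) = Cov(Xᵢ,Xⱼ); the off-diagonal part of the true-score variance is the same as above.
True-score variance = [20.5²·0.60 + 4.9²·0.55 + 15.7²·0.87] + 188.551 = 479.802 + 188.551 = 668.353.
Reliability = 668.353 / 879.301 = 0.7601.

0.7601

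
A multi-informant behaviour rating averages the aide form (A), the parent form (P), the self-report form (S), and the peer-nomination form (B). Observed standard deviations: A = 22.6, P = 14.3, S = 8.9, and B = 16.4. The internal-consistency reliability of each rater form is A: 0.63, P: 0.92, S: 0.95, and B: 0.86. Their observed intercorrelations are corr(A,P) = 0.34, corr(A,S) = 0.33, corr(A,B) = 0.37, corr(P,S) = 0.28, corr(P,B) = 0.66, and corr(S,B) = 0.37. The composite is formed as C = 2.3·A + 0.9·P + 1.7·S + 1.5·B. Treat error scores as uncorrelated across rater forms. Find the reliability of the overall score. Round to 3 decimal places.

0.827

Var(C) = 2.3²·22.6² + 0.9²·14.3² + 1.7²·8.9² + 1.5²·16.4² + 2·[2.07·22.6·14.3·0.34 + 3.91·22.6·8.9·0.33 + 3.45·22.6·16.4·0.37 + 1.53·14.3·8.9·0.28 + 1.35·14.3·16.4·0.66 + 2.55·8.9·16.4·0.37] = 3701.63 + 2722.6 = 6424.23.
With uncorrelated errors the cross-covariances are all true-score covariance, so they carry over unchanged; only the diagonal terms shrink to ρᵢσᵢ².
True-score variance = [2.3²·22.6²·0.63 + 0.9²·14.3²·0.92 + 1.7²·8.9²·0.95 + 1.5²·16.4²·0.86] + 2722.6 = 2592.5 + 2722.6 = 5315.1.
Reliability = 5315.1 / 6424.23 = 0.827.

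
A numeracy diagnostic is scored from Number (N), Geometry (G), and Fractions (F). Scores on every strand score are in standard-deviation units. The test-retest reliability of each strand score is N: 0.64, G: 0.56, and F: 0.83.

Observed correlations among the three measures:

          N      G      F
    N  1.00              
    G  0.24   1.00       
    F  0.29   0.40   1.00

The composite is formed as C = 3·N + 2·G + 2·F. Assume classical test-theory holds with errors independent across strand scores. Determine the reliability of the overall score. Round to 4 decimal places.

0.7861

Var(C) = 3² + 2² + 2² + 2·[6·0.24 + 6·0.29 + 4·0.40] = 17 + 9.56 = 26.56.
Because errors are independent across components, Cov(Tᵢ,Tⱼ) = Cov(Xᵢ,Xⱼ); the off-diagonal part of the true-score variance is the same as above.
True-score variance = [3²·0.64 + 2²·0.56 + 2²·0.83] + 9.56 = 11.32 + 9.56 = 20.88.
Reliability = 20.88 / 26.56 = 0.7861.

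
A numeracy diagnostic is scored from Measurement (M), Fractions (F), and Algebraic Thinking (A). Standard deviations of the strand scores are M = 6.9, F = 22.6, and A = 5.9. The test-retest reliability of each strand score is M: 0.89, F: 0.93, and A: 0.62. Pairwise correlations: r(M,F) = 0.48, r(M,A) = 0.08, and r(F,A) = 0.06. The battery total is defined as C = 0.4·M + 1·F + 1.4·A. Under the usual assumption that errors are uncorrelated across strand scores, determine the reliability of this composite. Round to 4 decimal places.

Var(C) = 0.4²·6.9² + 22.6² + 1.4²·5.9² + 2·[0.4·6.9·22.6·0.48 + 0.56·6.9·5.9·0.08 + 1.4·22.6·5.9·0.06] = 586.605 + 85.9297 = 672.535.
With uncorrelated errors the cross-covariances are all true-score covariance, so they carry over unchanged; only the diagonal terms shrink to ρᵢσᵢ².
True-score variance = [0.4²·6.9²·0.89 + 22.6²·0.93 + 1.4²·5.9²·0.62] + 85.9297 = 524.088 + 85.9297 = 610.017.
Reliability = 610.017 / 672.535 = 0.9070.

0.9070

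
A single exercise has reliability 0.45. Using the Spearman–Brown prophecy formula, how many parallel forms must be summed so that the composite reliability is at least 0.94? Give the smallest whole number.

20

k ≥ ρ*(1−ρ₁)/(ρ₁(1−ρ*)) = 0.94·0.55 / (0.45·0.06) = 19.148.
Smallest integer k = 20.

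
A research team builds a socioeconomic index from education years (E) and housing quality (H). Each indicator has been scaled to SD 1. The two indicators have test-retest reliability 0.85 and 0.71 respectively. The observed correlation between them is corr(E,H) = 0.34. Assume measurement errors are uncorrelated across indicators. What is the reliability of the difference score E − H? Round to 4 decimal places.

Var(E−H) = 1 + 1 − 2·0.34 = 2 − 0.68 = 1.32.
Under uncorrelated errors the observed covariances equal the true-score covariances, so only the own-variance terms attenuate.
True-score variance = [0.85 + 0.71] − 0.68 = 1.56 − 0.68 = 0.88.
Reliability = 0.88 / 1.32 = 0.6667.

0.6667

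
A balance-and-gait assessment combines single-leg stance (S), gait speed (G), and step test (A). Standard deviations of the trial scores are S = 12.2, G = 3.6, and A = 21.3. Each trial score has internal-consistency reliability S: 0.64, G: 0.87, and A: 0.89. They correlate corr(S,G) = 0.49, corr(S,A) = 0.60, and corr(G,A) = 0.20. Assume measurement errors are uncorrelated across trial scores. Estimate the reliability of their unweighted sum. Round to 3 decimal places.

0.895

Var(S+G+A) = 12.2² + 3.6² + 21.3² + 2·[12.2·3.6·0.49 + 12.2·21.3·0.60 + 3.6·21.3·0.20] = 615.49 + 385.546 = 1001.04.
Because errors are independent across components, Cov(Tᵢ,Tⱼ) = Cov(Xᵢ,Xⱼ); the off-diagonal part of the true-score variance is the same as above.
True-score variance = [12.2²·0.64 + 3.6²·0.87 + 21.3²·0.89] + 385.546 = 510.317 + 385.546 = 895.863.
Reliability = 895.863 / 1001.04 = 0.895.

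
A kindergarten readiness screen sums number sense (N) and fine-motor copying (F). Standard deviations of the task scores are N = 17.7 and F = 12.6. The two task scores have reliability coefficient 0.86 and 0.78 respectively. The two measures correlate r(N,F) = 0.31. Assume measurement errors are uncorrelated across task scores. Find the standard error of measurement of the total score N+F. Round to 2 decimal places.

8.88

Var(total) = 472.05 + 138.272 = 610.322.
True-score variance = 393.262 + 138.272 = 531.535, so reliability = 0.8709.
Error variance = 610.322 − 531.535 = 78.7878; SEM = √78.7878 = 8.88.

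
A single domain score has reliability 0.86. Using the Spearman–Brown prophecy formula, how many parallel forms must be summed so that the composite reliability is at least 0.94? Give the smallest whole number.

k ≥ ρ*(1−ρ₁)/(ρ₁(1−ρ*)) = 0.94·0.14 / (0.86·0.06) = 2.550.
Smallest integer k = 3.

3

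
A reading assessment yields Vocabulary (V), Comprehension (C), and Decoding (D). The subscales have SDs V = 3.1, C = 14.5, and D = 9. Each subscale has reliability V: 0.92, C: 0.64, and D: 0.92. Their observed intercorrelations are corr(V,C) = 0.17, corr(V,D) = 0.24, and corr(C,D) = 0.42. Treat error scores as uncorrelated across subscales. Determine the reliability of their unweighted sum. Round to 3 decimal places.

Var(V+C+D) = 3.1² + 14.5² + 9² + 2·[3.1·14.5·0.17 + 3.1·9·0.24 + 14.5·9·0.42] = 300.86 + 138.295 = 439.155.
Because errors are independent across components, Cov(Tᵢ,Tⱼ) = Cov(Xᵢ,Xⱼ); the off-diagonal part of the true-score variance is the same as above.
True-score variance = [3.1²·0.92 + 14.5²·0.64 + 9²·0.92] + 138.295 = 217.921 + 138.295 = 356.216.
Reliability = 356.216 / 439.155 = 0.811.

0.811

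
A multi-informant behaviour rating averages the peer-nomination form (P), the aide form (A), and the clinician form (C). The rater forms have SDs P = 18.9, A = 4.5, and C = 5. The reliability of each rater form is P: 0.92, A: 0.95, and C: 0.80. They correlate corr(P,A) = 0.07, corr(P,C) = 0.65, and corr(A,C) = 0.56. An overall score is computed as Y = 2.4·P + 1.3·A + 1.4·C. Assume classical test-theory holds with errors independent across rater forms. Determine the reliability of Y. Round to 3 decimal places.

Var(Y) = 2.4²·18.9² + 1.3²·4.5² + 1.4²·5² + 2·[3.12·18.9·4.5·0.07 + 3.36·18.9·5·0.65 + 1.82·4.5·5·0.56] = 2140.75 + 495.79 = 2636.54.
With uncorrelated errors the cross-covariances are all true-score covariance, so they carry over unchanged; only the diagonal terms shrink to ρᵢσᵢ².
True-score variance = [2.4²·18.9²·0.92 + 1.3²·4.5²·0.95 + 1.4²·5²·0.80] + 495.79 = 1964.64 + 495.79 = 2460.43.
Reliability = 2460.43 / 2636.54 = 0.933.

0.933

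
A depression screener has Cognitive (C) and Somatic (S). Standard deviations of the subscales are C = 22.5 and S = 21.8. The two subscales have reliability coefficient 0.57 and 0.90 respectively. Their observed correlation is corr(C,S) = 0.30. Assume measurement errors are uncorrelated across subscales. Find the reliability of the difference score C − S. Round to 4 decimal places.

Var(C−S) = 22.5² + 21.8² − 2·22.5·21.8·0.30 = 981.49 − 294.3 = 687.19.
Because errors are independent across components, Cov(Tᵢ,Tⱼ) = Cov(Xᵢ,Xⱼ); the off-diagonal part of the true-score variance is the same as above.
True-score variance = [22.5²·0.57 + 21.8²·0.90] − 294.3 = 716.279 − 294.3 = 421.978.
Reliability = 421.978 / 687.19 = 0.6141.

0.6141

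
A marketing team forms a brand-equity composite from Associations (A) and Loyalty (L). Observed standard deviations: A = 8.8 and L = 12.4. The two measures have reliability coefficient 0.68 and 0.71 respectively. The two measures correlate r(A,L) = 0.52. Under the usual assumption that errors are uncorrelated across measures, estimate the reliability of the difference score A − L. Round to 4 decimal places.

0.4107

Var(A−L) = 8.8² + 12.4² − 2·8.8·12.4·0.52 = 231.2 − 113.485 = 117.715.
Under uncorrelated errors the observed covariances equal the true-score covariances, so only the own-variance terms attenuate.
True-score variance = [8.8²·0.68 + 12.4²·0.71] − 113.485 = 161.829 − 113.485 = 48.344.
Reliability = 48.344 / 117.715 = 0.4107.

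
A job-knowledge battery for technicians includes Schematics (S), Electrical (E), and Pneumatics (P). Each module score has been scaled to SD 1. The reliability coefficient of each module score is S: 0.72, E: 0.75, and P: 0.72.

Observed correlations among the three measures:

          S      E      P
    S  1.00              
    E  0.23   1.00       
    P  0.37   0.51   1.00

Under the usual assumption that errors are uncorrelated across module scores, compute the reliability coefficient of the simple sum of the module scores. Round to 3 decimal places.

0.845

Var(S+E+P) = 3 + 2·[0.23 + 0.37 + 0.51] = 3 + 2.22 = 5.22.
Because errors are independent across components, Cov(Tᵢ,Tⱼ) = Cov(Xᵢ,Xⱼ); the off-diagonal part of the true-score variance is the same as above.
True-score variance = [0.72 + 0.75 + 0.72] + 2.22 = 2.19 + 2.22 = 4.41.
Reliability = 4.41 / 5.22 = 0.845.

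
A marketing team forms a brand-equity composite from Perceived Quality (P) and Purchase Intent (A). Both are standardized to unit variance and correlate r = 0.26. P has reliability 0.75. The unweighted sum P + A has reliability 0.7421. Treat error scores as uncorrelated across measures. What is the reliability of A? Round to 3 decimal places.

Var(P+A) = 2 + 2·0.26 = 2.520.
True-score variance = ρ_P + ρ_A + 2·0.26, so 0.7421 = (0.75 + ρ_A + 0.52) / 2.520.
ρ_A = 0.7421·2.520 − 0.75 − 0.52 = 0.600.

0.600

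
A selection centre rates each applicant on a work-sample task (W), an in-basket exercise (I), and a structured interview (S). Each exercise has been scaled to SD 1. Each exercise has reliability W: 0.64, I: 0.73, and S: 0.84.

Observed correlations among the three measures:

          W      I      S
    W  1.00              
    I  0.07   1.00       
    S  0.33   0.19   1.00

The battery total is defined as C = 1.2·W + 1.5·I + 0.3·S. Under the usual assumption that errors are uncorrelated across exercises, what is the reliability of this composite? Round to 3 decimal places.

Var(C) = 1.2² + 1.5² + 0.3² + 2·[1.8·0.07 + 0.36·0.33 + 0.45·0.19] = 3.78 + 0.6606 = 4.4406.
With uncorrelated errors the cross-covariances are all true-score covariance, so they carry over unchanged; only the diagonal terms shrink to ρᵢσᵢ².
True-score variance = [1.2²·0.64 + 1.5²·0.73 + 0.3²·0.84] + 0.6606 = 2.6397 + 0.6606 = 3.3003.
Reliability = 3.3003 / 4.4406 = 0.743.

0.743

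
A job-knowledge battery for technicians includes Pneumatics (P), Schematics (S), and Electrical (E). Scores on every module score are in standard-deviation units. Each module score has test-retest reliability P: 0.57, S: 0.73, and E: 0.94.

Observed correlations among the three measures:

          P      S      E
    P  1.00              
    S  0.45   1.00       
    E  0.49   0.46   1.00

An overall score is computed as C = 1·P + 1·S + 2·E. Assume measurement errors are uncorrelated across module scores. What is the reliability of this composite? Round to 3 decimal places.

Var(C) = 1 + 1 + 2² + 2·[0.45 + 2·0.49 + 2·0.46] = 6 + 4.7 = 10.7.
Because errors are independent across components, Cov(Tᵢ,Tⱼ) = Cov(Xᵢ,Xⱼ); the off-diagonal part of the true-score variance is the same as above.
True-score variance = [0.57 + 0.73 + 2²·0.94] + 4.7 = 5.06 + 4.7 = 9.76.
Reliability = 9.76 / 10.7 = 0.912.

0.912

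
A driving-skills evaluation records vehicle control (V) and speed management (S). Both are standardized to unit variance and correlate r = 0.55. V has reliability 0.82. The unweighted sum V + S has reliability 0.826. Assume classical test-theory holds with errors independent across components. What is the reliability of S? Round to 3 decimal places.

Var(V+S) = 2 + 2·0.55 = 3.100.
True-score variance = ρ_V + ρ_S + 2·0.55, so 0.826 = (0.82 + ρ_S + 1.10) / 3.100.
ρ_S = 0.826·3.100 − 0.82 − 1.10 = 0.641.

0.641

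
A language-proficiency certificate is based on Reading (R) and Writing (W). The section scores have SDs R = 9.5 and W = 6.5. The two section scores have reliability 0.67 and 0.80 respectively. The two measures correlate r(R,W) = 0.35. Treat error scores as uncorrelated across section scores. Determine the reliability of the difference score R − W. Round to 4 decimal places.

0.5717

Var(R−W) = 9.5² + 6.5² − 2·9.5·6.5·0.35 = 132.5 − 43.225 = 89.275.
Because errors are independent across components, Cov(Tᵢ,Tⱼ) = Cov(Xᵢ,Xⱼ); the off-diagonal part of the true-score variance is the same as above.
True-score variance = [9.5²·0.67 + 6.5²·0.80] − 43.225 = 94.2675 − 43.225 = 51.0425.
Reliability = 51.0425 / 89.275 = 0.5717.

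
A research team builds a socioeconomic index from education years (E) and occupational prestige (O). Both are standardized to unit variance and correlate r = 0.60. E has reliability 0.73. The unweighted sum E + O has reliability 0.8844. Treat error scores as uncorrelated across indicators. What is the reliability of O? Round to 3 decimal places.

Var(E+O) = 2 + 2·0.60 = 3.200.
True-score variance = ρ_E + ρ_O + 2·0.60, so 0.8844 = (0.73 + ρ_O + 1.20) / 3.200.
ρ_O = 0.8844·3.200 − 0.73 − 1.20 = 0.900.

0.900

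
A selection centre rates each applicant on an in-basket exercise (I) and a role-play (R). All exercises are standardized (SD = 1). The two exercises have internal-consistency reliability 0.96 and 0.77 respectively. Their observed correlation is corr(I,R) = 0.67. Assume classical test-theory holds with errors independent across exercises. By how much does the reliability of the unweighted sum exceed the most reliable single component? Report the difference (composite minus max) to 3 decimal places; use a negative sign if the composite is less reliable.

Var(sum) = 2 + 1.34 = 3.34; true-score variance = 1.73 + 1.34 = 3.07; composite reliability = 0.9192.
Max component reliability = 0.9600.
Difference = 0.9192 − 0.9600 = -0.041.

-0.041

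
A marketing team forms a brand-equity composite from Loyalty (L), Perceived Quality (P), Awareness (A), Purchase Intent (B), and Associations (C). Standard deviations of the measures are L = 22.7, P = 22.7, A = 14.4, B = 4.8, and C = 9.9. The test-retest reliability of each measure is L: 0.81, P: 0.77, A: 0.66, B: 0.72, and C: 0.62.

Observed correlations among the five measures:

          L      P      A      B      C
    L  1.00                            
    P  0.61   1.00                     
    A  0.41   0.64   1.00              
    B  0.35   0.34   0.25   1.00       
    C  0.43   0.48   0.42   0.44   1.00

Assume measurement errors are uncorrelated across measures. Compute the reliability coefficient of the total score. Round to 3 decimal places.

0.904

Var(L+P+A+B+C) = 22.7² + 22.7² + 14.4² + 4.8² + 9.9² + 2·[22.7·22.7·0.61 + 22.7·14.4·0.41 + 22.7·4.8·0.35 + 22.7·9.9·0.43 + 22.7·14.4·0.64 + 22.7·4.8·0.34 + 22.7·9.9·0.48 + 14.4·4.8·0.25 + 14.4·9.9·0.42 + 4.8·9.9·0.44] = 1358.99 + 2070.6 = 3429.59.
With uncorrelated errors the cross-covariances are all true-score covariance, so they carry over unchanged; only the diagonal terms shrink to ρᵢσᵢ².
True-score variance = [22.7²·0.81 + 22.7²·0.77 + 14.4²·0.66 + 4.8²·0.72 + 9.9²·0.62] + 2070.6 = 1028.37 + 2070.6 = 3098.97.
Reliability = 3098.97 / 3429.59 = 0.904.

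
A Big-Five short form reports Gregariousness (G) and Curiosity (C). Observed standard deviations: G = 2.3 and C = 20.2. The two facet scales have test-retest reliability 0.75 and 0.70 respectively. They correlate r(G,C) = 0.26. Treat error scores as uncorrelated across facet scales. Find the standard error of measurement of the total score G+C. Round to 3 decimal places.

11.124

Var(total) = 413.33 + 24.1592 = 437.489.
True-score variance = 289.595 + 24.1592 = 313.755, so reliability = 0.7172.
Error variance = 437.489 − 313.755 = 123.735; SEM = √123.735 = 11.124.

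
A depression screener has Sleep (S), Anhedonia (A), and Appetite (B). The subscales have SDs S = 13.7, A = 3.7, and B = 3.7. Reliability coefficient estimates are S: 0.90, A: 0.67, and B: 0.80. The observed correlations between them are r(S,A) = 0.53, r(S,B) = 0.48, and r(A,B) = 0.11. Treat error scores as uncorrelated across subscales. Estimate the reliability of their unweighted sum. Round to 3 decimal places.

Var(S+A+B) = 13.7² + 3.7² + 3.7² + 2·[13.7·3.7·0.53 + 13.7·3.7·0.48 + 3.7·3.7·0.11] = 215.07 + 105.406 = 320.476.
Under uncorrelated errors the observed covariances equal the true-score covariances, so only the own-variance terms attenuate.
True-score variance = [13.7²·0.90 + 3.7²·0.67 + 3.7²·0.80] + 105.406 = 189.045 + 105.406 = 294.451.
Reliability = 294.451 / 320.476 = 0.919.

0.919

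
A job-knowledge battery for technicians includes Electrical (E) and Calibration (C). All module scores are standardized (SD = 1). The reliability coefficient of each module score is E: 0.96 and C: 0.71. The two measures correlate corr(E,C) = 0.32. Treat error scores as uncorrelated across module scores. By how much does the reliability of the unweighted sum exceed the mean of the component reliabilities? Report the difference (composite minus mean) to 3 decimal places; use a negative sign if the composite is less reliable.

Var(sum) = 2 + 0.64 = 2.64; true-score variance = 1.67 + 0.64 = 2.31; composite reliability = 0.8750.
Mean component reliability = 0.8350.
Difference = 0.8750 − 0.8350 = 0.040.

0.040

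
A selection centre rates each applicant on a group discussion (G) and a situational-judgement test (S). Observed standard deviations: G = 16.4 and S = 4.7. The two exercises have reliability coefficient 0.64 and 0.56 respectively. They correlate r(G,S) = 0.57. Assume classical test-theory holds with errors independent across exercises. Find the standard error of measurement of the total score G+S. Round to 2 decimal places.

Var(total) = 291.05 + 87.8712 = 378.921.
True-score variance = 184.505 + 87.8712 = 272.376, so reliability = 0.7188.
Error variance = 378.921 − 272.376 = 106.545; SEM = √106.545 = 10.32.

10.32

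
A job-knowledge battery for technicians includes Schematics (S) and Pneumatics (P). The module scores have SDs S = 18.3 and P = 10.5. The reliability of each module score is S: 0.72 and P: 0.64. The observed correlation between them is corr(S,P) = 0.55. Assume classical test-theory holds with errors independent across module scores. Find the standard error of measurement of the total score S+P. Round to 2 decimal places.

11.55

Var(total) = 445.14 + 211.365 = 656.505.
True-score variance = 311.681 + 211.365 = 523.046, so reliability = 0.7967.
Error variance = 656.505 − 523.046 = 133.459; SEM = √133.459 = 11.55.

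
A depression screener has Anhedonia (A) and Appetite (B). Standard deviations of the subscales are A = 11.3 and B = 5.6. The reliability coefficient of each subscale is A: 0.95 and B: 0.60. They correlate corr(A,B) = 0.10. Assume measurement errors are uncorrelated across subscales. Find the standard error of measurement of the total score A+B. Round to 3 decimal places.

4.351

Var(total) = 159.05 + 12.656 = 171.706.
True-score variance = 140.121 + 12.656 = 152.778, so reliability = 0.8898.
Error variance = 171.706 − 152.778 = 18.9285; SEM = √18.9285 = 4.351.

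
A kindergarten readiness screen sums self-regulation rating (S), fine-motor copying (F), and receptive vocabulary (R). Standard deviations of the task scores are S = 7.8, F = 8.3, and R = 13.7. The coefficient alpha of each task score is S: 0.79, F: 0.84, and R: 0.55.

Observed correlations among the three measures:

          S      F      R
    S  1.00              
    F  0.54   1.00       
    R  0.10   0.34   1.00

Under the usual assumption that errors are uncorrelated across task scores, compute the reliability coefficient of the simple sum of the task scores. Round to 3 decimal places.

Var(S+F+R) = 7.8² + 8.3² + 13.7² + 2·[7.8·8.3·0.54 + 7.8·13.7·0.10 + 8.3·13.7·0.34] = 317.42 + 168.614 = 486.034.
Because errors are independent across components, Cov(Tᵢ,Tⱼ) = Cov(Xᵢ,Xⱼ); the off-diagonal part of the true-score variance is the same as above.
True-score variance = [7.8²·0.79 + 8.3²·0.84 + 13.7²·0.55] + 168.614 = 209.161 + 168.614 = 377.775.
Reliability = 377.775 / 486.034 = 0.777.

0.777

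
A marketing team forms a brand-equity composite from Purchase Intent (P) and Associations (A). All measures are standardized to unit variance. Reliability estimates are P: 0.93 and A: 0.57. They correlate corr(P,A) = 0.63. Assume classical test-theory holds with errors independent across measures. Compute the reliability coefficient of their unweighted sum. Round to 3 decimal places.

Var(P+A) = 2 + 2·[0.63] = 2 + 1.26 = 3.26.
Under uncorrelated errors the observed covariances equal the true-score covariances, so only the own-variance terms attenuate.
True-score variance = [0.93 + 0.57] + 1.26 = 1.5 + 1.26 = 2.76.
Reliability = 2.76 / 3.26 = 0.847.

0.847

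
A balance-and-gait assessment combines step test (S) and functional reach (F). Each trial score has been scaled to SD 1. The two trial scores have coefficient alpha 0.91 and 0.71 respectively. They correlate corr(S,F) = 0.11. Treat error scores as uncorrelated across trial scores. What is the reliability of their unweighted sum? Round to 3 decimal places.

0.829

Var(S+F) = 2 + 2·[0.11] = 2 + 0.22 = 2.22.
Because errors are independent across components, Cov(Tᵢ,Tⱼ) = Cov(Xᵢ,Xⱼ); the off-diagonal part of the true-score variance is the same as above.
True-score variance = [0.91 + 0.71] + 0.22 = 1.62 + 0.22 = 1.84.
Reliability = 1.84 / 2.22 = 0.829.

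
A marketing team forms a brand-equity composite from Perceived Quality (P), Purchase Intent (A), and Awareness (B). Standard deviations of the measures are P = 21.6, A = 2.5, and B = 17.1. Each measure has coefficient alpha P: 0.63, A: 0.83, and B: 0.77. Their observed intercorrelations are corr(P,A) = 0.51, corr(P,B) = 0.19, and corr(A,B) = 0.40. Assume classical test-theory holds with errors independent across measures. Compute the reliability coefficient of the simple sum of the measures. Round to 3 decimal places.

0.758

Var(P+A+B) = 21.6² + 2.5² + 17.1² + 2·[21.6·2.5·0.51 + 21.6·17.1·0.19 + 2.5·17.1·0.40] = 765.22 + 229.637 = 994.857.
Because errors are independent across components, Cov(Tᵢ,Tⱼ) = Cov(Xᵢ,Xⱼ); the off-diagonal part of the true-score variance is the same as above.
True-score variance = [21.6²·0.63 + 2.5²·0.83 + 17.1²·0.77] + 229.637 = 524.276 + 229.637 = 753.913.
Reliability = 753.913 / 994.857 = 0.758.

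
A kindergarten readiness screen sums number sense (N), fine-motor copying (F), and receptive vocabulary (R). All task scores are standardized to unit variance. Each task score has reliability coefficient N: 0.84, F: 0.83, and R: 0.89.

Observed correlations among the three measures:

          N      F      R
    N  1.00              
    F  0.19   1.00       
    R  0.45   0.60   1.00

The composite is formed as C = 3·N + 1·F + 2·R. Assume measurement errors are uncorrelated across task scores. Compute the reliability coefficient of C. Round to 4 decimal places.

0.9106

Var(C) = 3² + 1 + 2² + 2·[3·0.19 + 6·0.45 + 2·0.60] = 14 + 8.94 = 22.94.
With uncorrelated errors the cross-covariances are all true-score covariance, so they carry over unchanged; only the diagonal terms shrink to ρᵢσᵢ².
True-score variance = [3²·0.84 + 0.83 + 2²·0.89] + 8.94 = 11.95 + 8.94 = 20.89.
Reliability = 20.89 / 22.94 = 0.9106.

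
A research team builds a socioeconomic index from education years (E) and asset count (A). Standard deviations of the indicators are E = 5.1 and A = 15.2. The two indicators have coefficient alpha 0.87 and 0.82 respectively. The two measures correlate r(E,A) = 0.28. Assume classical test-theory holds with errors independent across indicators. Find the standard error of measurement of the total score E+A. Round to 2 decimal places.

Var(total) = 257.05 + 43.4112 = 300.461.
True-score variance = 212.082 + 43.4112 = 255.493, so reliability = 0.8503.
Error variance = 300.461 − 255.493 = 44.9685; SEM = √44.9685 = 6.71.

6.71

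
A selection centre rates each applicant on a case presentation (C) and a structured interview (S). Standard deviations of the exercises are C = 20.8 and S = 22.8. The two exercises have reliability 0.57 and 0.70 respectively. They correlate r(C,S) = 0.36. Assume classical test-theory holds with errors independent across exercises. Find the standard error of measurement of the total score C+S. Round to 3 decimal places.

18.493

Var(total) = 952.48 + 341.453 = 1293.93.
True-score variance = 610.493 + 341.453 = 951.946, so reliability = 0.7357.
Error variance = 1293.93 − 951.946 = 341.987; SEM = √341.987 = 18.493.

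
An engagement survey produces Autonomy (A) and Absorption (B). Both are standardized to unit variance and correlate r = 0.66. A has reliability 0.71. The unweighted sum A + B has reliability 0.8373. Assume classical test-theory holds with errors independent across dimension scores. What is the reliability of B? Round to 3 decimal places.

Var(A+B) = 2 + 2·0.66 = 3.320.
True-score variance = ρ_A + ρ_B + 2·0.66, so 0.8373 = (0.71 + ρ_B + 1.32) / 3.320.
ρ_B = 0.8373·3.320 − 0.71 − 1.32 = 0.750.

0.750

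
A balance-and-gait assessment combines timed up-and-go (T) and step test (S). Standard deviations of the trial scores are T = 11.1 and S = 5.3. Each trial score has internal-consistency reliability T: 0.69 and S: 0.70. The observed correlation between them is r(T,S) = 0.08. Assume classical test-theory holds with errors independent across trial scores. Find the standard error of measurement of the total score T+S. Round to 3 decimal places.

Var(total) = 151.3 + 9.4128 = 160.713.
True-score variance = 104.678 + 9.4128 = 114.091, so reliability = 0.7099.
Error variance = 160.713 − 114.091 = 46.6221; SEM = √46.6221 = 6.828.

6.828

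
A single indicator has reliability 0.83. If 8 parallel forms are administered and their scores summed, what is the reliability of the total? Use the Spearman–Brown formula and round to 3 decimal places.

ρ_k = kρ / (1 + (k−1)ρ) = 8·0.83 / (1 + 7·0.83) = 6.640 / 6.810 = 0.975.

0.975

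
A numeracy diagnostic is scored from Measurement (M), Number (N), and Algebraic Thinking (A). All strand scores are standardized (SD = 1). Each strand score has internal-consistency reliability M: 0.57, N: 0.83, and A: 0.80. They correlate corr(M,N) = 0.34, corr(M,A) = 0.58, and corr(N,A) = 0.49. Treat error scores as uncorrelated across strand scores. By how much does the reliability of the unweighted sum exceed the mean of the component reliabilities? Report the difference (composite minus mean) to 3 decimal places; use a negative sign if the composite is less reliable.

0.129

Var(sum) = 3 + 2.82 = 5.82; true-score variance = 2.2 + 2.82 = 5.02; composite reliability = 0.8625.
Mean component reliability = 0.7333.
Difference = 0.8625 − 0.7333 = 0.129.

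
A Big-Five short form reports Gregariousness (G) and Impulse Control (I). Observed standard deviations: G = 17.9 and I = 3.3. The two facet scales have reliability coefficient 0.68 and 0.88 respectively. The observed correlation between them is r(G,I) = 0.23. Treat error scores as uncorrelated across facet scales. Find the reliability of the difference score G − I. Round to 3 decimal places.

Var(G−I) = 17.9² + 3.3² − 2·17.9·3.3·0.23 = 331.3 − 27.1722 = 304.128.
With uncorrelated errors the cross-covariances are all true-score covariance, so they carry over unchanged; only the diagonal terms shrink to ρᵢσᵢ².
True-score variance = [17.9²·0.68 + 3.3²·0.88] − 27.1722 = 227.462 − 27.1722 = 200.29.
Reliability = 200.29 / 304.128 = 0.659.

0.659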